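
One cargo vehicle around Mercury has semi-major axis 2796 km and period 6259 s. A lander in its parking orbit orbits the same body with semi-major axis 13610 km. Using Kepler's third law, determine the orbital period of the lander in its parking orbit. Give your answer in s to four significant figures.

Kepler's third law: T² ∝ a³, so T₂ = T₁ (a₂/a₁)^(3/2).
a₂/a₁ = 4.868, (a₂/a₁)^(3/2) = 10.74.
T₂ = 6259 × 10.74 = 67220 s.

T₂ ≈ 67220 s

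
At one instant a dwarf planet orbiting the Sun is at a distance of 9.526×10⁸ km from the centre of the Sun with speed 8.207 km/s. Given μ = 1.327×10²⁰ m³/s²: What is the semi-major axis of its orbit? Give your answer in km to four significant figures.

a ≈ 6.282×10⁸ km

r = 9.526×10¹¹ m.
Specific orbital energy ε = v²/2 − μ/r = (8207)²/2 − 1.327×10²⁰/9.526×10¹¹ = -1.056×10⁸ J/kg.
Since ε = −μ/(2a), a = −μ/(2ε) = 6.282×10¹¹ m = 6.2816×10⁸ km.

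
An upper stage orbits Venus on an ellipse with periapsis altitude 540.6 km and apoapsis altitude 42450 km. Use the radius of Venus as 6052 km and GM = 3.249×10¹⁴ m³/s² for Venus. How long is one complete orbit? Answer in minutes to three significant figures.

T ≈ 840 minutes

r_p = 6052 + 540.6 = 6592.6 km = 6.5926×10⁶ m.
r_a = 6052 + 42450 = 48502 km = 4.8502×10⁷ m.
Semi-major axis a = (r_p + r_a)/2 = (6592.6 + 48502)/2 = 27547 km = 2.755×10⁷ m.
By Kepler's third law T = 2π√(a³/μ) = 2π × 8.021×10³ = 5.040×10⁴ s.
= 840.0 minutes.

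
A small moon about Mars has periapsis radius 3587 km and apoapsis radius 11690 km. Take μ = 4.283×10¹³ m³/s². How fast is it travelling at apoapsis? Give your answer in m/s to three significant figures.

v ≈ 1310 m/s

Semi-major axis a = (r_p + r_a)/2 = 7638.5 km = 7.638×10⁶ m.
Vis-viva: v² = μ(2/r − 1/a) = 4.283×10¹³ × (1.711×10⁻⁷ − 1.309×10⁻⁷) = 1.721×10⁶ m²/s².
v = 1312 m/s.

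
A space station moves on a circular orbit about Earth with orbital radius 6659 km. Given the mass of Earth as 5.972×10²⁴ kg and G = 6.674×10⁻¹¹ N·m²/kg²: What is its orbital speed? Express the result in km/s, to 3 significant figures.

μ = GM = 6.674×10⁻¹¹ × 5.972×10²⁴ = 3.986×10¹⁴ m³/s².
r = 6659 km = 6.659×10⁶ m.
For a circular orbit v = √(μ/r) = √(3.986×10¹⁴ / 6.659×10⁶) = √(5.985×10⁷) = 7737 m/s.
That is 7.737 km/s.

v ≈ 7.74 km/s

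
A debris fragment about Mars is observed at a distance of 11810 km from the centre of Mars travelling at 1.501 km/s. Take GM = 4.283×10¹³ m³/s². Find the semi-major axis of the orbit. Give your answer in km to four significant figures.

a ≈ 8566 km

r = 1.181×10⁷ m.
Vis-viva rearranged: 1/a = 2/r − v²/μ = 1.693×10⁻⁷ − 5.260×10⁻⁸ = 1.167×10⁻⁷ m⁻¹.
a = 8.566×10⁶ m = 8565.7 km.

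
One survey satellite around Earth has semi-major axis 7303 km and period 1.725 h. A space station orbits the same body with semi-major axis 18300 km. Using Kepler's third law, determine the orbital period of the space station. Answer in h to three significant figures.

Kepler's third law: T² ∝ a³, so T₂ = T₁ (a₂/a₁)^(3/2).
a₂/a₁ = 2.506, (a₂/a₁)^(3/2) = 3.967.
T₂ = 1.725 × 3.967 = 6.842 h.

T₂ ≈ 6.84 h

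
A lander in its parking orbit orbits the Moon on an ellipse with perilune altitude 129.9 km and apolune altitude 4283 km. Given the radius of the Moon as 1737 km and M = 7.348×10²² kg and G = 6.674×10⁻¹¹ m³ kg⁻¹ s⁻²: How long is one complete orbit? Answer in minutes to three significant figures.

T ≈ 370 minutes

μ = GM = 6.674×10⁻¹¹ × 7.348×10²² = 4.904×10¹² m³/s².
r_p = 1737 + 129.9 = 1866.9 km = 1.8669×10⁶ m.
r_a = 1737 + 4283 = 6020.0 km = 6.0200×10⁶ m.
Semi-major axis a = (r_p + r_a)/2 = (1866.9 + 6020.0)/2 = 3943.4 km = 3.943×10⁶ m.
By Kepler's third law T = 2π√(a³/μ) = 2π × 3.536×10³ = 2.222×10⁴ s.
= 370.3 minutes.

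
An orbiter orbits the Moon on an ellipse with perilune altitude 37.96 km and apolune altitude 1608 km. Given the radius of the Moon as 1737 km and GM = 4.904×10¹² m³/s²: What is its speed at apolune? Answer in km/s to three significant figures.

v ≈ 1.01 km/s

r_p = 1737 + 37.96 = 1775.0 km = 1.7750×10⁶ m.
r_a = 1737 + 1608 = 3345.0 km = 3.3450×10⁶ m.
Semi-major axis a = (r_p + r_a)/2 = 2560.0 km = 2.560×10⁶ m.
Vis-viva: v² = μ(2/r − 1/a) = 4.904×10¹² × (5.979×10⁻⁷ − 3.906×10⁻⁷) = 1.016×10⁶ m²/s².
v = 1008 m/s = 1.008 km/s.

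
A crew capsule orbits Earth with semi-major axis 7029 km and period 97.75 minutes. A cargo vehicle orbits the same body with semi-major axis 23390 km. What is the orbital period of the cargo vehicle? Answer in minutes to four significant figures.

Kepler's third law: T² ∝ a³, so T₂ = T₁ (a₂/a₁)^(3/2).
a₂/a₁ = 3.328, (a₂/a₁)^(3/2) = 6.070.
T₂ = 97.75 × 6.070 = 593.4 minutes.

T₂ ≈ 593.4 minutes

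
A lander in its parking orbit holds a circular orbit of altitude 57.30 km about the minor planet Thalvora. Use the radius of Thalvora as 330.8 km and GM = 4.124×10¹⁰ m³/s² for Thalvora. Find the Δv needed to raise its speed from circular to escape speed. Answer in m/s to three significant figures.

r = 330.8 + 57.30 = 388.10 km = 3.8810×10⁵ m.
Circular speed v_c = √(μ/r) = 326.0 m/s.
Escape speed v_esc = √(2μ/r) = √2 × v_c = 461.0 m/s.
Δv = v_esc − v_c = 135.0 m/s.

Δv ≈ 135 m/s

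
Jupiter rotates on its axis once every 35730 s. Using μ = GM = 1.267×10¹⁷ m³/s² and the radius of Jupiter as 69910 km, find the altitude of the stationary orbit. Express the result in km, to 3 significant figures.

h_sync ≈ 90100 km

A synchronous orbit has period T, so by Kepler's third law a = (μT²/4π²)^(1/3).
μT²/4π² = 1.267×10¹⁷ × (3.573×10⁴)² / 39.48 = 4.097×10²⁴ m³.
a = 1.600×10⁸ m = 1.6002×10⁵ km.
Altitude h = a − R = 1.6002×10⁵ − 69910 = 90105 km.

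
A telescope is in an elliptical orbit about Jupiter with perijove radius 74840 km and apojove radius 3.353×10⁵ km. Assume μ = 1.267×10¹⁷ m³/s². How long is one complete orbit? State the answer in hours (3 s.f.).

Semi-major axis a = (r_p + r_a)/2 = (74840 + 3.3530×10⁵)/2 = 2.0507×10⁵ km = 2.051×10⁸ m.
By Kepler's third law T = 2π√(a³/μ) = 2π × 8.250×10³ = 5.184×10⁴ s.
= 14.40 hours.

T ≈ 14.4 hours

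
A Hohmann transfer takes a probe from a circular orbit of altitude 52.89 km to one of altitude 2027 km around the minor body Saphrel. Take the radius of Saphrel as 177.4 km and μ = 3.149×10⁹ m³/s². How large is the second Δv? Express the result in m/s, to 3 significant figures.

Δv ≈ 21.4 m/s

r₁ = 177.4 + 52.89 = 230.29 km = 2.3029×10⁵ m.
r₂ = 177.4 + 2027 = 2204.4 km = 2.2044×10⁶ m.
Transfer ellipse a_t = (r₁ + r₂)/2 = 1.217×10⁶ m.
At r₁: circular v_c1 = √(μ/r₁) = 116.9 m/s; transfer-periapsis v_p = √[μ(2/r₁ − 1/a_t)] = 157.4 m/s.
At r₂: circular v_c2 = √(μ/r₂) = 37.80 m/s; transfer-apoapsis v_a = √[μ(2/r₂ − 1/a_t)] = 16.44 m/s.
Δv₂ = v_c2 − v_a = 21.36 m/s.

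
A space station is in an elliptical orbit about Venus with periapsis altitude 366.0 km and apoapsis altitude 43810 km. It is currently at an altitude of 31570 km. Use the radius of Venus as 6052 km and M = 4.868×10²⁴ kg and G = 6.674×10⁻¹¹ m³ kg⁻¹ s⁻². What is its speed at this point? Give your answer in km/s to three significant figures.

v ≈ 2.39 km/s

μ = GM = 6.674×10⁻¹¹ × 4.868×10²⁴ = 3.249×10¹⁴ m³/s².
r_p = 6052 + 366.0 = 6418.0 km = 6.4180×10⁶ m.
r_a = 6052 + 43810 = 49862 km = 4.9862×10⁷ m.
r = 6052 + 31570 = 37622 km = 3.762×10⁷ m.
Semi-major axis a = (r_p + r_a)/2 = 28140 km = 2.814×10⁷ m.
Vis-viva: v² = μ(2/r − 1/a) = 3.249×10¹⁴ × (5.316×10⁻⁸ − 3.554×10⁻⁸) = 5.726×10⁶ m²/s².
v = 2393 m/s = 2.393 km/s.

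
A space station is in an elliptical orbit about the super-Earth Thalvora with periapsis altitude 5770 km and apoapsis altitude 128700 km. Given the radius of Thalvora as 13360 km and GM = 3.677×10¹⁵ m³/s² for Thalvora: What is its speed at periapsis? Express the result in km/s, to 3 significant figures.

r_p = 13360 + 5770 = 19130 km = 1.9130×10⁷ m.
r_a = 13360 + 128700 = 142060 km = 1.4206×10⁸ m.
Semi-major axis a = (r_p + r_a)/2 = 80595 km = 8.060×10⁷ m.
Vis-viva: v² = μ(2/r − 1/a) = 3.677×10¹⁵ × (1.045×10⁻⁷ − 1.241×10⁻⁸) = 3.388×10⁸ m²/s².
v = 18410 m/s = 18.41 km/s.

v ≈ 18.4 km/s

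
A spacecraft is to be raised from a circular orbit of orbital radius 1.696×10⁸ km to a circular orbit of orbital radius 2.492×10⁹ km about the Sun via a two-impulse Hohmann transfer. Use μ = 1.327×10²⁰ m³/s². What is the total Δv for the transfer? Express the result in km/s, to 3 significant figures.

Δv_total ≈ 15.0 km/s

r₁ = 1.696×10⁸ km = 1.696×10¹¹ m.
r₂ = 2.492×10⁹ km = 2.492×10¹² m.
Transfer ellipse a_t = (r₁ + r₂)/2 = 1.331×10¹² m.
At r₁: circular v_c1 = √(μ/r₁) = 27970 m/s; transfer-perihelion v_p = √[μ(2/r₁ − 1/a_t)] = 38280 m/s.
Δv₁ = v_p − v_c1 = 10310 m/s.
At r₂: circular v_c2 = √(μ/r₂) = 7297 m/s; transfer-aphelion v_a = √[μ(2/r₂ − 1/a_t)] = 2605 m/s.
Δv₂ = v_c2 − v_a = 4692 m/s.
Total Δv = Δv₁ + Δv₂ = 15000 m/s = 15.00 km/s.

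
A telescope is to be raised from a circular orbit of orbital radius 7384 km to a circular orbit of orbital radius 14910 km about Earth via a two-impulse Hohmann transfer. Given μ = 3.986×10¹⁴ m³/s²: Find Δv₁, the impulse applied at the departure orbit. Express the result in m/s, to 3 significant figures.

Δv ≈ 1150 m/s

r₁ = 7384 km = 7.384×10⁶ m.
r₂ = 14910 km = 1.491×10⁷ m.
Transfer ellipse a_t = (r₁ + r₂)/2 = 1.115×10⁷ m.
At r₁: circular v_c1 = √(μ/r₁) = 7347 m/s; transfer-perigee v_p = √[μ(2/r₁ − 1/a_t)] = 8497 m/s.
Δv₁ = v_p − v_c1 = 1150 m/s.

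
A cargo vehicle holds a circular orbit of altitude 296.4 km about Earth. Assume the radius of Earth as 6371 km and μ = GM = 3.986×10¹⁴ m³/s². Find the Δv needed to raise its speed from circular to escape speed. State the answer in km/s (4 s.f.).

r = 6371 + 296.4 = 6667.4 km = 6.6674×10⁶ m.
Circular speed v_c = √(μ/r) = 7732 m/s.
Escape speed v_esc = √(2μ/r) = √2 × v_c = 10930 m/s.
Δv = v_esc − v_c = 3203 m/s = 3.203 km/s.

Δv ≈ 3.203 km/s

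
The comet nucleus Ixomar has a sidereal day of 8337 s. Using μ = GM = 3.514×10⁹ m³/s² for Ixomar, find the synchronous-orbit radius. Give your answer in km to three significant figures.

A synchronous orbit has period T, so by Kepler's third law a = (μT²/4π²)^(1/3).
μT²/4π² = 3.514×10⁹ × (8.337×10³)² / 39.48 = 6.187×10¹⁵ m³.
a = 1.836×10⁵ m = 183.58 km.

r_sync ≈ 184 km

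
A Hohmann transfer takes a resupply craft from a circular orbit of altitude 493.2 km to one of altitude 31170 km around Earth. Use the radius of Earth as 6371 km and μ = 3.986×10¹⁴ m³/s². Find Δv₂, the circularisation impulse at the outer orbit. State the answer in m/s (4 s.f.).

Δv ≈ 1447 m/s

r₁ = 6371 + 493.2 = 6864.2 km = 6.8642×10⁶ m.
r₂ = 6371 + 31170 = 37541 km = 3.7541×10⁷ m.
Transfer ellipse a_t = (r₁ + r₂)/2 = 2.220×10⁷ m.
At r₁: circular v_c1 = √(μ/r₁) = 7620 m/s; transfer-perigee v_p = √[μ(2/r₁ − 1/a_t)] = 9909 m/s.
At r₂: circular v_c2 = √(μ/r₂) = 3258 m/s; transfer-apogee v_a = √[μ(2/r₂ − 1/a_t)] = 1812 m/s.
Δv₂ = v_c2 − v_a = 1447 m/s.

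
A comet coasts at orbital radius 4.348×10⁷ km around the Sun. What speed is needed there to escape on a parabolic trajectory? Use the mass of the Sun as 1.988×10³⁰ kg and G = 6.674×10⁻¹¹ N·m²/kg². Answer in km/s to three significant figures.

μ = GM = 6.674×10⁻¹¹ × 1.988×10³⁰ = 1.327×10²⁰ m³/s².
r = 4.348×10⁷ km = 4.348×10¹⁰ m.
Escape speed v_esc = √(2μ/r) = √(2 × 1.327×10²⁰ / 4.348×10¹⁰) = √(6.103×10⁹) = 78120 m/s.
= 78.12 km/s.

v_esc ≈ 78.1 km/s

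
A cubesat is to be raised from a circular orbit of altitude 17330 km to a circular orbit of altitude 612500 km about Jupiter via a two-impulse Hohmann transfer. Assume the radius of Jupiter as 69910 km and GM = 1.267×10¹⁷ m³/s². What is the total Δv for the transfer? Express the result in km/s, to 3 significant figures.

r₁ = 69910 + 17330 = 87240 km = 8.7240×10⁷ m.
r₂ = 69910 + 612500 = 682410 km = 6.8241×10⁸ m.
Transfer ellipse a_t = (r₁ + r₂)/2 = 3.848×10⁸ m.
At r₁: circular v_c1 = √(μ/r₁) = 38110 m/s; transfer-perijove v_p = √[μ(2/r₁ − 1/a_t)] = 50750 m/s.
Δv₁ = v_p − v_c1 = 12640 m/s.
At r₂: circular v_c2 = √(μ/r₂) = 13630 m/s; transfer-apojove v_a = √[μ(2/r₂ − 1/a_t)] = 6488 m/s.
Δv₂ = v_c2 − v_a = 7138 m/s.
Total Δv = Δv₁ + Δv₂ = 19780 m/s = 19.78 km/s.

Δv_total ≈ 19.8 km/s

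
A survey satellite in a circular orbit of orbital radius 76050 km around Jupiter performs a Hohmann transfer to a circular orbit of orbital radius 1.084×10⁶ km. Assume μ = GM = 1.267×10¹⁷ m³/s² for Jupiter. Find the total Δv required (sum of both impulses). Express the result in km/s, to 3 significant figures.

Δv_total ≈ 21.9 km/s

r₁ = 76050 km = 7.605×10⁷ m.
r₂ = 1.084×10⁶ km = 1.084×10⁹ m.
Transfer ellipse a_t = (r₁ + r₂)/2 = 5.800×10⁸ m.
At r₁: circular v_c1 = √(μ/r₁) = 40820 m/s; transfer-perijove v_p = √[μ(2/r₁ − 1/a_t)] = 55800 m/s.
Δv₁ = v_p − v_c1 = 14980 m/s.
At r₂: circular v_c2 = √(μ/r₂) = 10810 m/s; transfer-apojove v_a = √[μ(2/r₂ − 1/a_t)] = 3915 m/s.
Δv₂ = v_c2 − v_a = 6896 m/s.
Total Δv = Δv₁ + Δv₂ = 21880 m/s = 21.88 km/s.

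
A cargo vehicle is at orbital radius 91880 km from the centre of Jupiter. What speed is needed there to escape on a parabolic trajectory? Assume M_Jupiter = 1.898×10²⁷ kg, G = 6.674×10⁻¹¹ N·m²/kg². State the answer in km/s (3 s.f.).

μ = GM = 6.674×10⁻¹¹ × 1.898×10²⁷ = 1.267×10¹⁷ m³/s².
r = 91880 km = 9.188×10⁷ m.
Escape speed v_esc = √(2μ/r) = √(2 × 1.267×10¹⁷ / 9.188×10⁷) = √(2.757×10⁹) = 52510 m/s.
= 52.51 km/s.

v_esc ≈ 52.5 km/s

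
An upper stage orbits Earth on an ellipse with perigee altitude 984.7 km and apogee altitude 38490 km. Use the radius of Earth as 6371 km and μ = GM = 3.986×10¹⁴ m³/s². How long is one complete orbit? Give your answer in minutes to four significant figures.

T ≈ 699.7 minutes

r_p = 6371 + 984.7 = 7355.7 km = 7.3557×10⁶ m.
r_a = 6371 + 38490 = 44861 km = 4.4861×10⁷ m.
Semi-major axis a = (r_p + r_a)/2 = (7355.7 + 44861)/2 = 26108 km = 2.611×10⁷ m.
By Kepler's third law T = 2π√(a³/μ) = 2π × 6.682×10³ = 4.198×10⁴ s.
= 699.7 minutes.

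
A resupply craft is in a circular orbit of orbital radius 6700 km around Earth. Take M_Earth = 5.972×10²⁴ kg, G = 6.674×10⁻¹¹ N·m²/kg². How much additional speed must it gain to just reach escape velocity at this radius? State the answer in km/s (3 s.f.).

μ = GM = 6.674×10⁻¹¹ × 5.972×10²⁴ = 3.986×10¹⁴ m³/s².
r = 6700 km = 6.700×10⁶ m.
Circular speed v_c = √(μ/r) = 7713 m/s.
Escape speed v_esc = √(2μ/r) = √2 × v_c = 10910 m/s.
Δv = v_esc − v_c = 3195 m/s = 3.195 km/s.

Δv ≈ 3.19 km/s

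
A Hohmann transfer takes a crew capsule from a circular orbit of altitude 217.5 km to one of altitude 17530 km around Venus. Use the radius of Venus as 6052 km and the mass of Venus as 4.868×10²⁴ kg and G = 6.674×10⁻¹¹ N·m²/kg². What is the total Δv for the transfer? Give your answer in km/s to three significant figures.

Δv_total ≈ 3.16 km/s

μ = GM = 6.674×10⁻¹¹ × 4.868×10²⁴ = 3.249×10¹⁴ m³/s².
r₁ = 6052 + 217.5 = 6269.5 km = 6.2695×10⁶ m.
r₂ = 6052 + 17530 = 23582 km = 2.3582×10⁷ m.
Transfer ellipse a_t = (r₁ + r₂)/2 = 1.493×10⁷ m.
At r₁: circular v_c1 = √(μ/r₁) = 7199 m/s; transfer-periapsis v_p = √[μ(2/r₁ − 1/a_t)] = 9048 m/s.
Δv₁ = v_p − v_c1 = 1850 m/s.
At r₂: circular v_c2 = √(μ/r₂) = 3712 m/s; transfer-apoapsis v_a = √[μ(2/r₂ − 1/a_t)] = 2406 m/s.
Δv₂ = v_c2 − v_a = 1306 m/s.
Total Δv = Δv₁ + Δv₂ = 3156 m/s = 3.156 km/s.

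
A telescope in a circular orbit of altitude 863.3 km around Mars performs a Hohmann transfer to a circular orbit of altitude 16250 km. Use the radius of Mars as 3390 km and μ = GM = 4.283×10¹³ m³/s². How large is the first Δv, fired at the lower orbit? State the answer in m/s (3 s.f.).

r₁ = 3390 + 863.3 = 4253.3 km = 4.2533×10⁶ m.
r₂ = 3390 + 16250 = 19640 km = 1.9640×10⁷ m.
Transfer ellipse a_t = (r₁ + r₂)/2 = 1.195×10⁷ m.
At r₁: circular v_c1 = √(μ/r₁) = 3173 m/s; transfer-periapsis v_p = √[μ(2/r₁ − 1/a_t)] = 4069 m/s.
Δv₁ = v_p − v_c1 = 895.4 m/s.

Δv ≈ 895 m/s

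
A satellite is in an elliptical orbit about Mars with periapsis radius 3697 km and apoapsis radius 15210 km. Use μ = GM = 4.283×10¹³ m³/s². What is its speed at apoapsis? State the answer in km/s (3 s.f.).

Semi-major axis a = (r_p + r_a)/2 = 9453.5 km = 9.454×10⁶ m.
Vis-viva: v² = μ(2/r − 1/a) = 4.283×10¹³ × (1.315×10⁻⁷ − 1.058×10⁻⁷) = 1.101×10⁶ m²/s².
v = 1049 m/s = 1.049 km/s.

v ≈ 1.05 km/s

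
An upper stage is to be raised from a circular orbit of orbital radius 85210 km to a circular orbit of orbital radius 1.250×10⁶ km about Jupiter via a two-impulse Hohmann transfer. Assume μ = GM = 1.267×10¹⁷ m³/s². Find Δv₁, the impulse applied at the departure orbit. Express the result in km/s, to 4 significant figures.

r₁ = 85210 km = 8.521×10⁷ m.
r₂ = 1.250×10⁶ km = 1.250×10⁹ m.
Transfer ellipse a_t = (r₁ + r₂)/2 = 6.676×10⁸ m.
At r₁: circular v_c1 = √(μ/r₁) = 38560 m/s; transfer-perijove v_p = √[μ(2/r₁ − 1/a_t)] = 52760 m/s.
Δv₁ = v_p − v_c1 = 14200 m/s.
= 14.20 km/s.

Δv ≈ 14.20 km/s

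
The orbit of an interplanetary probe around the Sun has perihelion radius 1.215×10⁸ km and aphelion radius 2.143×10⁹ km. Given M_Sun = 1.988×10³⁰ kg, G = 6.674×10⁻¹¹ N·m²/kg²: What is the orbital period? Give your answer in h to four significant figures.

T ≈ 182600 h

μ = GM = 6.674×10⁻¹¹ × 1.988×10³⁰ = 1.327×10²⁰ m³/s².
Semi-major axis a = (r_p + r_a)/2 = (1.2150×10⁸ + 2.1430×10⁹)/2 = 1.1322×10⁹ km = 1.132×10¹² m.
By Kepler's third law T = 2π√(a³/μ) = 2π × 1.046×10⁸ = 6.572×10⁸ s.
= 1.826×10⁵ h.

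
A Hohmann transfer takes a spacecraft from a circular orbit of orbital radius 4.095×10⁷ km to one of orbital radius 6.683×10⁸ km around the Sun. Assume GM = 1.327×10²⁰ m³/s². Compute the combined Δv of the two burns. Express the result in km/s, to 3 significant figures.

r₁ = 4.095×10⁷ km = 4.095×10¹⁰ m.
r₂ = 6.683×10⁸ km = 6.683×10¹¹ m.
Transfer ellipse a_t = (r₁ + r₂)/2 = 3.546×10¹¹ m.
At r₁: circular v_c1 = √(μ/r₁) = 56930 m/s; transfer-perihelion v_p = √[μ(2/r₁ − 1/a_t)] = 78150 m/s.
Δv₁ = v_p − v_c1 = 21220 m/s.
At r₂: circular v_c2 = √(μ/r₂) = 14090 m/s; transfer-aphelion v_a = √[μ(2/r₂ − 1/a_t)] = 4788 m/s.
Δv₂ = v_c2 − v_a = 9303 m/s.
Total Δv = Δv₁ + Δv₂ = 30520 m/s = 30.52 km/s.

Δv_total ≈ 30.5 km/s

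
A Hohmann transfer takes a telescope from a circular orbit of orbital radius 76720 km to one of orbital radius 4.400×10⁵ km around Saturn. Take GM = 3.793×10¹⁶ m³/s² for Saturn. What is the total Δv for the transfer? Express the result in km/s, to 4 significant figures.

r₁ = 76720 km = 7.672×10⁷ m.
r₂ = 4.400×10⁵ km = 4.400×10⁸ m.
Transfer ellipse a_t = (r₁ + r₂)/2 = 2.584×10⁸ m.
At r₁: circular v_c1 = √(μ/r₁) = 22230 m/s; transfer-perikrone v_p = √[μ(2/r₁ − 1/a_t)] = 29020 m/s.
Δv₁ = v_p − v_c1 = 6782 m/s.
At r₂: circular v_c2 = √(μ/r₂) = 9285 m/s; transfer-apokrone v_a = √[μ(2/r₂ − 1/a_t)] = 5059 m/s.
Δv₂ = v_c2 − v_a = 4225 m/s.
Total Δv = Δv₁ + Δv₂ = 11010 m/s = 11.01 km/s.

Δv_total ≈ 11.01 km/s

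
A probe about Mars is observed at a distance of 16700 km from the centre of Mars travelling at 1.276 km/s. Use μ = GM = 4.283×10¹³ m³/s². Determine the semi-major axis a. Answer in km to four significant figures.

r = 1.670×10⁷ m.
Specific orbital energy ε = v²/2 − μ/r = (1276)²/2 − 4.283×10¹³/1.670×10⁷ = -1.751×10⁶ J/kg.
Since ε = −μ/(2a), a = −μ/(2ε) = 1.223×10⁷ m = 12233 km.

a ≈ 12230 km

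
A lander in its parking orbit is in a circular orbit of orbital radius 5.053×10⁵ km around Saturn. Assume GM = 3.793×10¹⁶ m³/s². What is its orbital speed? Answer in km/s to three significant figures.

v ≈ 8.66 km/s

r = 5.053×10⁵ km = 5.053×10⁸ m.
For a circular orbit v = √(μ/r) = √(3.793×10¹⁶ / 5.053×10⁸) = √(7.506×10⁷) = 8664 m/s.
That is 8.664 km/s.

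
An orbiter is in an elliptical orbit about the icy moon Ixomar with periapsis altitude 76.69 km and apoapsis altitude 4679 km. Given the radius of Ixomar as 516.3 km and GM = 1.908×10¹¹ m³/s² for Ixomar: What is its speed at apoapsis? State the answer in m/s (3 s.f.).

v ≈ 86.7 m/s

r_p = 516.3 + 76.69 = 592.99 km = 5.9299×10⁵ m.
r_a = 516.3 + 4679 = 5195.3 km = 5.1953×10⁶ m.
Semi-major axis a = (r_p + r_a)/2 = 2894.1 km = 2.894×10⁶ m.
Vis-viva: v² = μ(2/r − 1/a) = 1.908×10¹¹ × (3.850×10⁻⁷ − 3.455×10⁻⁷) = 7.525×10³ m²/s².
v = 86.75 m/s.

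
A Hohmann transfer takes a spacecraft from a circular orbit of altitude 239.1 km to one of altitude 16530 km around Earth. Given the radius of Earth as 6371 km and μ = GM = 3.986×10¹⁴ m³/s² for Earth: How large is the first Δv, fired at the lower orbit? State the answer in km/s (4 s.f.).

Δv ≈ 1.909 km/s

r₁ = 6371 + 239.1 = 6610.1 km = 6.6101×10⁶ m.
r₂ = 6371 + 16530 = 22901 km = 2.2901×10⁷ m.
Transfer ellipse a_t = (r₁ + r₂)/2 = 1.476×10⁷ m.
At r₁: circular v_c1 = √(μ/r₁) = 7765 m/s; transfer-perigee v_p = √[μ(2/r₁ − 1/a_t)] = 9674 m/s.
Δv₁ = v_p − v_c1 = 1909 m/s.
= 1.909 km/s.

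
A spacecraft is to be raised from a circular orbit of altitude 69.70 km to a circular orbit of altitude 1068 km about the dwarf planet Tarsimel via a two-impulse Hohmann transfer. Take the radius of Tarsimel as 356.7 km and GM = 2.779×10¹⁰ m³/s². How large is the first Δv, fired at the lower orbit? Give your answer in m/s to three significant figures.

Δv ≈ 61.4 m/s

r₁ = 356.7 + 69.70 = 426.40 km = 4.2640×10⁵ m.
r₂ = 356.7 + 1068 = 1424.7 km = 1.4247×10⁶ m.
Transfer ellipse a_t = (r₁ + r₂)/2 = 9.256×10⁵ m.
At r₁: circular v_c1 = √(μ/r₁) = 255.3 m/s; transfer-periapsis v_p = √[μ(2/r₁ − 1/a_t)] = 316.7 m/s.
Δv₁ = v_p − v_c1 = 61.44 m/s.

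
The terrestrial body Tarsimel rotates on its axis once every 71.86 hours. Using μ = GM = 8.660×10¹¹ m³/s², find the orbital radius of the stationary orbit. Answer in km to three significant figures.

r_sync ≈ 11400 km

T = 71.86 hours = 2.587×10⁵ s.
A synchronous orbit has period T, so by Kepler's third law a = (μT²/4π²)^(1/3).
μT²/4π² = 8.660×10¹¹ × (2.587×10⁵)² / 39.48 = 1.468×10²¹ m³.
a = 1.137×10⁷ m = 11365 km.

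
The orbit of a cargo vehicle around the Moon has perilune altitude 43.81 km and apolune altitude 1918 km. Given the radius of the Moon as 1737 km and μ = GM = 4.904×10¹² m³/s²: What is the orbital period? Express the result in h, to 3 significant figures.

r_p = 1737 + 43.81 = 1780.8 km = 1.7808×10⁶ m.
r_a = 1737 + 1918 = 3655.0 km = 3.6550×10⁶ m.
Semi-major axis a = (r_p + r_a)/2 = (1780.8 + 3655.0)/2 = 2717.9 km = 2.718×10⁶ m.
By Kepler's third law T = 2π√(a³/μ) = 2π × 2.023×10³ = 1.271×10⁴ s.
= 3.531 h.

T ≈ 3.53 h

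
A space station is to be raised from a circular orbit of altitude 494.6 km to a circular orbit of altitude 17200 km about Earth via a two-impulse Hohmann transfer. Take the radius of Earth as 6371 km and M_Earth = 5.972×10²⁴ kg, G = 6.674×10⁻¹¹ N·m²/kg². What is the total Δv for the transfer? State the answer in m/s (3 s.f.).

Δv_total ≈ 3210 m/s

μ = GM = 6.674×10⁻¹¹ × 5.972×10²⁴ = 3.986×10¹⁴ m³/s².
r₁ = 6371 + 494.6 = 6865.6 km = 6.8656×10⁶ m.
r₂ = 6371 + 17200 = 23571 km = 2.3571×10⁷ m.
Transfer ellipse a_t = (r₁ + r₂)/2 = 1.522×10⁷ m.
At r₁: circular v_c1 = √(μ/r₁) = 7619 m/s; transfer-perigee v_p = √[μ(2/r₁ − 1/a_t)] = 9482 m/s.
Δv₁ = v_p − v_c1 = 1863 m/s.
At r₂: circular v_c2 = √(μ/r₂) = 4112 m/s; transfer-apogee v_a = √[μ(2/r₂ − 1/a_t)] = 2762 m/s.
Δv₂ = v_c2 − v_a = 1350 m/s.
Total Δv = Δv₁ + Δv₂ = 3213 m/s.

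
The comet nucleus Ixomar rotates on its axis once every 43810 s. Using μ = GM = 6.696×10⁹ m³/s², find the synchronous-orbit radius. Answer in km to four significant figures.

A synchronous orbit has period T, so by Kepler's third law a = (μT²/4π²)^(1/3).
μT²/4π² = 6.696×10⁹ × (4.381×10⁴)² / 39.48 = 3.255×10¹⁷ m³.
a = 6.879×10⁵ m = 687.91 km.

r_sync ≈ 687.9 km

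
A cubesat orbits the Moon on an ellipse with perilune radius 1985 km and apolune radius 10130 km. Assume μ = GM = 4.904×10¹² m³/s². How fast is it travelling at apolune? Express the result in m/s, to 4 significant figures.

Semi-major axis a = (r_p + r_a)/2 = 6057.5 km = 6.058×10⁶ m.
Vis-viva: v² = μ(2/r − 1/a) = 4.904×10¹² × (1.974×10⁻⁷ − 1.651×10⁻⁷) = 1.586×10⁵ m²/s².
v = 398.3 m/s.

v ≈ 398.3 m/s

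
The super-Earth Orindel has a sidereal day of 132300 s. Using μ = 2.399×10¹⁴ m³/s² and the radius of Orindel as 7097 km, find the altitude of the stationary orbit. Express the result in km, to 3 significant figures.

A synchronous orbit has period T, so by Kepler's third law a = (μT²/4π²)^(1/3).
μT²/4π² = 2.399×10¹⁴ × (1.323×10⁵)² / 39.48 = 1.064×10²³ m³.
a = 4.738×10⁷ m = 47380 km.
Altitude h = a − R = 47380 − 7097 = 40283 km.

h_sync ≈ 40300 km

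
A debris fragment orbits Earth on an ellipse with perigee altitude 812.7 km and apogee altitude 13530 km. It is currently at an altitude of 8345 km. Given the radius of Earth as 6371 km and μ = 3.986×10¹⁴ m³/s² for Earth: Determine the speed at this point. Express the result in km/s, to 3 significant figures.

r_p = 6371 + 812.7 = 7183.7 km = 7.1837×10⁶ m.
r_a = 6371 + 13530 = 19901 km = 1.9901×10⁷ m.
r = 6371 + 8345 = 14716 km = 1.472×10⁷ m.
Semi-major axis a = (r_p + r_a)/2 = 13542 km = 1.354×10⁷ m.
Vis-viva: v² = μ(2/r − 1/a) = 3.986×10¹⁴ × (1.359×10⁻⁷ − 7.384×10⁻⁸) = 2.474×10⁷ m²/s².
v = 4974 m/s = 4.974 km/s.

v ≈ 4.97 km/s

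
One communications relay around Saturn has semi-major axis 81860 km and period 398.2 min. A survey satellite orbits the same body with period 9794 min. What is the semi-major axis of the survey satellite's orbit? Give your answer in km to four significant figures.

Kepler's third law: a³ ∝ T², so a₂ = a₁ (T₂/T₁)^(2/3).
T₂/T₁ = 24.60, (T₂/T₁)^(2/3) = 8.457.
a₂ = 81860 × 8.457 = 6.923×10⁵ km.

a₂ ≈ 6.923×10⁵ km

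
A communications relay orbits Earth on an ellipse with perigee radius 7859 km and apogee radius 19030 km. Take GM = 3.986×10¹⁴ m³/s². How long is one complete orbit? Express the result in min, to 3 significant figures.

Semi-major axis a = (r_p + r_a)/2 = (7859.0 + 19030)/2 = 13444 km = 1.344×10⁷ m.
By Kepler's third law T = 2π√(a³/μ) = 2π × 2.469×10³ = 1.551×10⁴ s.
= 258.6 min.

T ≈ 259 min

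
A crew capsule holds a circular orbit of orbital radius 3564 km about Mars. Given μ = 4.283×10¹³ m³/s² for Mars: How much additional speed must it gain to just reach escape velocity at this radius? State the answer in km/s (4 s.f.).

Δv ≈ 1.436 km/s

r = 3564 km = 3.564×10⁶ m.
Circular speed v_c = √(μ/r) = 3467 m/s.
Escape speed v_esc = √(2μ/r) = √2 × v_c = 4903 m/s.
Δv = v_esc − v_c = 1436 m/s = 1.436 km/s.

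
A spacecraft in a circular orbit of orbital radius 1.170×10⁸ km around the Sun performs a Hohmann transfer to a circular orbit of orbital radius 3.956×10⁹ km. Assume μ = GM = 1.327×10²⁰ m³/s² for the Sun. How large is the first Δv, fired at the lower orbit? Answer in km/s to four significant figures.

Δv ≈ 13.26 km/s

r₁ = 1.170×10⁸ km = 1.170×10¹¹ m.
r₂ = 3.956×10⁹ km = 3.956×10¹² m.
Transfer ellipse a_t = (r₁ + r₂)/2 = 2.036×10¹² m.
At r₁: circular v_c1 = √(μ/r₁) = 33680 m/s; transfer-perihelion v_p = √[μ(2/r₁ − 1/a_t)] = 46940 m/s.
Δv₁ = v_p − v_c1 = 13260 m/s.
= 13.26 km/s.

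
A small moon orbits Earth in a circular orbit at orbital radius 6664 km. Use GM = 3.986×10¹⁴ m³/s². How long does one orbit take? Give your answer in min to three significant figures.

T ≈ 90.2 min

r = 6664 km = 6.664×10⁶ m.
Kepler's third law: T = 2π√(r³/μ) = 2π√((6.664×10⁶)³ / 3.986×10¹⁴).
r³/μ = 7.425×10⁵ s², so T = 2π × 8.617×10² = 5.414×10³ s.
Converting: 5.414×10³ s ÷ 60.00 = 90.23 min.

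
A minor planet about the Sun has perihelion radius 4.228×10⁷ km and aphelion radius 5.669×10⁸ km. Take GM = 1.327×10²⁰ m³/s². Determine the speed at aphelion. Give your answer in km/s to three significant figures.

v ≈ 5.70 km/s

Semi-major axis a = (r_p + r_a)/2 = 3.0459×10⁸ km = 3.046×10¹¹ m.
Vis-viva: v² = μ(2/r − 1/a) = 1.327×10²⁰ × (3.528×10⁻¹² − 3.283×10⁻¹²) = 3.249×10⁷ m²/s².
v = 5700 m/s = 5.700 km/s.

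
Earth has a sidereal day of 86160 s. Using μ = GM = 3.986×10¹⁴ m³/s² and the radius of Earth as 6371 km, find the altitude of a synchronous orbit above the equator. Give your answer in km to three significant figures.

h_sync ≈ 35800 km

A synchronous orbit has period T, so by Kepler's third law a = (μT²/4π²)^(1/3).
μT²/4π² = 3.986×10¹⁴ × (8.616×10⁴)² / 39.48 = 7.495×10²² m³.
a = 4.216×10⁷ m = 42163 km.
Altitude h = a − R = 42163 − 6371 = 35792 km.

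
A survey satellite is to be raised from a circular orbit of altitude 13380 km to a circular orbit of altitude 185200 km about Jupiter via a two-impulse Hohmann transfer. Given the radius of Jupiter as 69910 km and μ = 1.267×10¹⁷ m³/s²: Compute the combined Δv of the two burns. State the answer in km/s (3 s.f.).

Δv_total ≈ 15.5 km/s

r₁ = 69910 + 13380 = 83290 km = 8.3290×10⁷ m.
r₂ = 69910 + 185200 = 255110 km = 2.5511×10⁸ m.
Transfer ellipse a_t = (r₁ + r₂)/2 = 1.692×10⁸ m.
At r₁: circular v_c1 = √(μ/r₁) = 39000 m/s; transfer-perijove v_p = √[μ(2/r₁ − 1/a_t)] = 47890 m/s.
Δv₁ = v_p − v_c1 = 8889 m/s.
At r₂: circular v_c2 = √(μ/r₂) = 22290 m/s; transfer-apojove v_a = √[μ(2/r₂ − 1/a_t)] = 15640 m/s.
Δv₂ = v_c2 − v_a = 6650 m/s.
Total Δv = Δv₁ + Δv₂ = 15540 m/s = 15.54 km/s.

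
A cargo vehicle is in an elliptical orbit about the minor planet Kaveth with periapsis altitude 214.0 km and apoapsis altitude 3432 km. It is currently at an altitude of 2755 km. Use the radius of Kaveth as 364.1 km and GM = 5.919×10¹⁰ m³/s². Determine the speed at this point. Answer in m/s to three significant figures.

r_p = 364.1 + 214.0 = 578.10 km = 5.7810×10⁵ m.
r_a = 364.1 + 3432 = 3796.1 km = 3.7961×10⁶ m.
r = 364.1 + 2755 = 3119.1 km = 3.119×10⁶ m.
Semi-major axis a = (r_p + r_a)/2 = 2187.1 km = 2.187×10⁶ m.
Vis-viva: v² = μ(2/r − 1/a) = 5.919×10¹⁰ × (6.412×10⁻⁷ − 4.572×10⁻⁷) = 1.089×10⁴ m²/s².
v = 104.4 m/s.

v ≈ 104 m/s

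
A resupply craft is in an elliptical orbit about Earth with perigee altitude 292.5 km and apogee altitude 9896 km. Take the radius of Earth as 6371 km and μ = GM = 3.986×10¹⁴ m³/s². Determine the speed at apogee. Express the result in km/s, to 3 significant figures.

v ≈ 3.77 km/s

r_p = 6371 + 292.5 = 6663.5 km = 6.6635×10⁶ m.
r_a = 6371 + 9896 = 16267 km = 1.6267×10⁷ m.
Semi-major axis a = (r_p + r_a)/2 = 11465 km = 1.147×10⁷ m.
Vis-viva: v² = μ(2/r − 1/a) = 3.986×10¹⁴ × (1.229×10⁻⁷ − 8.722×10⁻⁸) = 1.424×10⁷ m²/s².
v = 3774 m/s = 3.774 km/s.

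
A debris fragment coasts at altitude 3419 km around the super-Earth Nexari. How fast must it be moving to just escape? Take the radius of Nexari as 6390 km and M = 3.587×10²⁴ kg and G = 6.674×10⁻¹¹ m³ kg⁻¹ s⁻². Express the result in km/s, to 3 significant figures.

μ = GM = 6.674×10⁻¹¹ × 3.587×10²⁴ = 2.394×10¹⁴ m³/s².
r = 6390 + 3419 = 9809.0 km = 9.8090×10⁶ m.
Escape speed v_esc = √(2μ/r) = √(2 × 2.394×10¹⁴ / 9.809×10⁶) = √(4.881×10⁷) = 6987 m/s.
= 6.987 km/s.

v_esc ≈ 6.99 km/s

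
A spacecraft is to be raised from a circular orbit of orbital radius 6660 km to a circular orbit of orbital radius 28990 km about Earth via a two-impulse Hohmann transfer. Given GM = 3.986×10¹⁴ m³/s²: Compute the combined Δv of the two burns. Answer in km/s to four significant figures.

r₁ = 6660 km = 6.660×10⁶ m.
r₂ = 28990 km = 2.899×10⁷ m.
Transfer ellipse a_t = (r₁ + r₂)/2 = 1.782×10⁷ m.
At r₁: circular v_c1 = √(μ/r₁) = 7736 m/s; transfer-perigee v_p = √[μ(2/r₁ − 1/a_t)] = 9866 m/s.
Δv₁ = v_p − v_c1 = 2130 m/s.
At r₂: circular v_c2 = √(μ/r₂) = 3708 m/s; transfer-apogee v_a = √[μ(2/r₂ − 1/a_t)] = 2267 m/s.
Δv₂ = v_c2 − v_a = 1441 m/s.
Total Δv = Δv₁ + Δv₂ = 3571 m/s = 3.571 km/s.

Δv_total ≈ 3.571 km/s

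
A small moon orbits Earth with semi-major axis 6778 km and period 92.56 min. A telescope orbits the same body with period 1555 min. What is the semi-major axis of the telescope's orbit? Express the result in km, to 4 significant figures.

a₂ ≈ 44460 km

Kepler's third law: a³ ∝ T², so a₂ = a₁ (T₂/T₁)^(2/3).
T₂/T₁ = 16.80, (T₂/T₁)^(2/3) = 6.560.
a₂ = 6778 × 6.560 = 44460 km.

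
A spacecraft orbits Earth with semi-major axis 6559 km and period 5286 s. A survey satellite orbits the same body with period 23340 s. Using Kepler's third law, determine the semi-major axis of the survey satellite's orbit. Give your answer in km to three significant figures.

a₂ ≈ 17700 km

Kepler's third law: a³ ∝ T², so a₂ = a₁ (T₂/T₁)^(2/3).
T₂/T₁ = 4.415, (T₂/T₁)^(2/3) = 2.691.
a₂ = 6559 × 2.691 = 17650 km.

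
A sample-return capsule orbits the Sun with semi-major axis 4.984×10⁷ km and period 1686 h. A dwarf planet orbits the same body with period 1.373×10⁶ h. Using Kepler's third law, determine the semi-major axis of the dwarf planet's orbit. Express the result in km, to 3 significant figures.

Kepler's third law: a³ ∝ T², so a₂ = a₁ (T₂/T₁)^(2/3).
T₂/T₁ = 814.4, (T₂/T₁)^(2/3) = 87.21.
a₂ = 4.984×10⁷ × 87.21 = 4.346×10⁹ km.

a₂ ≈ 4.35×10⁹ km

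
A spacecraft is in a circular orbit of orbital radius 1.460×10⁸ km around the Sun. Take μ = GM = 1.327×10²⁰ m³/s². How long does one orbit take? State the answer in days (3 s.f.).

T ≈ 352 days

r = 1.460×10⁸ km = 1.460×10¹¹ m.
Kepler's third law: T = 2π√(r³/μ) = 2π√((1.460×10¹¹)³ / 1.327×10²⁰).
r³/μ = 2.345×10¹³ s², so T = 2π × 4.843×10⁶ = 3.043×10⁷ s.
Converting: 3.043×10⁷ s ÷ 86400 = 352.2 days.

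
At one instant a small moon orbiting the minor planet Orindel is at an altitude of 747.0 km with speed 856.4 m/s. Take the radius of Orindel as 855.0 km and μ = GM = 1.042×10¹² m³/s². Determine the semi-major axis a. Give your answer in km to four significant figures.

a ≈ 1836 km

r = 855.0 + 747.0 = 1602.0 km = 1.602×10⁶ m.
Specific orbital energy ε = v²/2 − μ/r = (856.4)²/2 − 1.042×10¹²/1.602×10⁶ = -2.837×10⁵ J/kg.
Since ε = −μ/(2a), a = −μ/(2ε) = 1.836×10⁶ m = 1836.3 km.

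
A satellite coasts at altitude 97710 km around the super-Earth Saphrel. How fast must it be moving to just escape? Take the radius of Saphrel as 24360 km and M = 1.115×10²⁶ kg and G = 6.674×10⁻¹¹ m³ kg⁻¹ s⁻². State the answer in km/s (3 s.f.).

μ = GM = 6.674×10⁻¹¹ × 1.115×10²⁶ = 7.442×10¹⁵ m³/s².
r = 24360 + 97710 = 122070 km = 1.2207×10⁸ m.
Escape speed v_esc = √(2μ/r) = √(2 × 7.442×10¹⁵ / 1.221×10⁸) = √(1.219×10⁸) = 11040 m/s.
= 11.04 km/s.

v_esc ≈ 11.0 km/s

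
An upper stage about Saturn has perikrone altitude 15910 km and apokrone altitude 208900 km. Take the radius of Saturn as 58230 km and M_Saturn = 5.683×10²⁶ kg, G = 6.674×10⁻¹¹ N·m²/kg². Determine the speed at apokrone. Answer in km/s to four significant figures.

v ≈ 7.854 km/s

μ = GM = 6.674×10⁻¹¹ × 5.683×10²⁶ = 3.793×10¹⁶ m³/s².
r_p = 58230 + 15910 = 74140 km = 7.4140×10⁷ m.
r_a = 58230 + 208900 = 267130 km = 2.6713×10⁸ m.
Semi-major axis a = (r_p + r_a)/2 = 1.7064×10⁵ km = 1.706×10⁸ m.
Vis-viva: v² = μ(2/r − 1/a) = 3.793×10¹⁶ × (7.487×10⁻⁹ − 5.860×10⁻⁹) = 6.169×10⁷ m²/s².
v = 7854 m/s = 7.854 km/s.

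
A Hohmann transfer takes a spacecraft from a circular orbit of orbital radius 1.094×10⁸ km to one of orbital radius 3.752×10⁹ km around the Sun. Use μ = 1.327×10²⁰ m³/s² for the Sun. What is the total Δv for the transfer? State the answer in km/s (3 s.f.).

Δv_total ≈ 18.3 km/s

r₁ = 1.094×10⁸ km = 1.094×10¹¹ m.
r₂ = 3.752×10⁹ km = 3.752×10¹² m.
Transfer ellipse a_t = (r₁ + r₂)/2 = 1.931×10¹² m.
At r₁: circular v_c1 = √(μ/r₁) = 34830 m/s; transfer-perihelion v_p = √[μ(2/r₁ − 1/a_t)] = 48550 m/s.
Δv₁ = v_p − v_c1 = 13720 m/s.
At r₂: circular v_c2 = √(μ/r₂) = 5947 m/s; transfer-aphelion v_a = √[μ(2/r₂ − 1/a_t)] = 1416 m/s.
Δv₂ = v_c2 − v_a = 4531 m/s.
Total Δv = Δv₁ + Δv₂ = 18250 m/s = 18.25 km/s.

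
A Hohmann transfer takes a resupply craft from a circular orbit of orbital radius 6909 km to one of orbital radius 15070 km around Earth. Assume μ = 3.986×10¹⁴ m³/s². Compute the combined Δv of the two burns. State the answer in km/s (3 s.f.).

r₁ = 6909 km = 6.909×10⁶ m.
r₂ = 15070 km = 1.507×10⁷ m.
Transfer ellipse a_t = (r₁ + r₂)/2 = 1.099×10⁷ m.
At r₁: circular v_c1 = √(μ/r₁) = 7596 m/s; transfer-perigee v_p = √[μ(2/r₁ − 1/a_t)] = 8895 m/s.
Δv₁ = v_p − v_c1 = 1299 m/s.
At r₂: circular v_c2 = √(μ/r₂) = 5143 m/s; transfer-apogee v_a = √[μ(2/r₂ − 1/a_t)] = 4078 m/s.
Δv₂ = v_c2 − v_a = 1065 m/s.
Total Δv = Δv₁ + Δv₂ = 2364 m/s = 2.364 km/s.

Δv_total ≈ 2.36 km/s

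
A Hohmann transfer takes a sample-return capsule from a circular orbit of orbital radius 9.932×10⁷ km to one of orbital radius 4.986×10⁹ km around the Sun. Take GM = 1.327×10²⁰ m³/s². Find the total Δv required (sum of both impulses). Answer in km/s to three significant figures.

r₁ = 9.932×10⁷ km = 9.932×10¹⁰ m.
r₂ = 4.986×10⁹ km = 4.986×10¹² m.
Transfer ellipse a_t = (r₁ + r₂)/2 = 2.543×10¹² m.
At r₁: circular v_c1 = √(μ/r₁) = 36550 m/s; transfer-perihelion v_p = √[μ(2/r₁ − 1/a_t)] = 51190 m/s.
Δv₁ = v_p − v_c1 = 14630 m/s.
At r₂: circular v_c2 = √(μ/r₂) = 5159 m/s; transfer-aphelion v_a = √[μ(2/r₂ − 1/a_t)] = 1020 m/s.
Δv₂ = v_c2 − v_a = 4139 m/s.
Total Δv = Δv₁ + Δv₂ = 18770 m/s = 18.77 km/s.

Δv_total ≈ 18.8 km/s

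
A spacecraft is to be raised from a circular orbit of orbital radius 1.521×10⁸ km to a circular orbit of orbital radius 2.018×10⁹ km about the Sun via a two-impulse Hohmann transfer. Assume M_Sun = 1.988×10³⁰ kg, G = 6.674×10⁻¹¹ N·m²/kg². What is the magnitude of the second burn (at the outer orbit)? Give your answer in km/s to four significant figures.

μ = GM = 6.674×10⁻¹¹ × 1.988×10³⁰ = 1.327×10²⁰ m³/s².
r₁ = 1.521×10⁸ km = 1.521×10¹¹ m.
r₂ = 2.018×10⁹ km = 2.018×10¹² m.
Transfer ellipse a_t = (r₁ + r₂)/2 = 1.085×10¹² m.
At r₁: circular v_c1 = √(μ/r₁) = 29530 m/s; transfer-perihelion v_p = √[μ(2/r₁ − 1/a_t)] = 40280 m/s.
At r₂: circular v_c2 = √(μ/r₂) = 8109 m/s; transfer-aphelion v_a = √[μ(2/r₂ − 1/a_t)] = 3036 m/s.
Δv₂ = v_c2 − v_a = 5073 m/s.
= 5.073 km/s.

Δv ≈ 5.073 km/s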